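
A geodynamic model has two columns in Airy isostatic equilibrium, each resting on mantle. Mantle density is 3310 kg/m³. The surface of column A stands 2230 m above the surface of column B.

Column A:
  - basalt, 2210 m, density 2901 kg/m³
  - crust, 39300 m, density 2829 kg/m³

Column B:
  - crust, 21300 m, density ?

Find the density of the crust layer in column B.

2730 kg/m³

Take the compensation level at the base of the deeper column (depth z_c below the surface of column A) and equate Σ ρ_i t_i down to z_c; mantle fills any gap and the z_c terms cancel.
Column A: 2210×2901 + 39300×2829 + (z_c − 41510)×3310
Column B: 2230×0 + 21300×ρ + (z_c − 2230 − 21300)×3310
The z_c×3310 term appears on both sides and cancels. Collect the known terms of each column as K = Σ(ρt)_known − 3310 × (depth of known layers): K_A = 117590910 − 3310×41510 = −19807190; K_B = 0 − 3310×(2230 + 21300) = −77884300.
Balance: K_A = K_B + 21300×ρ, so ρ = (K_A − K_B)/21300 = 58077100/21300 = 2730 kg/m³.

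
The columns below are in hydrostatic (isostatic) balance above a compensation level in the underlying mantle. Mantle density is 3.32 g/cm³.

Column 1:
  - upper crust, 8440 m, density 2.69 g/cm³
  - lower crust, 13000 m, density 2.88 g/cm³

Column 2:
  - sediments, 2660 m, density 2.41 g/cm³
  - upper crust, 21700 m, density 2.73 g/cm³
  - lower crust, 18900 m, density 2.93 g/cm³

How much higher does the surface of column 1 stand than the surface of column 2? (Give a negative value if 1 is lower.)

−3480 m

For any compensation level in the mantle, the mantle terms cancel and isostasy reduces to e = (Σt_1 − Σt_2) − (Σ(ρt)_1 − Σ(ρt)_2) / ρ_m.
Σt_1 = 21440 m; Σt_2 = 43260 m; Σ(ρt)_1 = 60143.6; Σ(ρt)_2 = 121028.6 (in m·g/cm³).
e = (21440 − 43260) − (60143.6 − 121028.6) / 3.32 = −3480 m.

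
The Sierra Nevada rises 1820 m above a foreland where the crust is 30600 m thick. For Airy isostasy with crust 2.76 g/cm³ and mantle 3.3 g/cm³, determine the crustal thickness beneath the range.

Root depth r = h ρ_c / (ρ_m − ρ_c) = 1820 m × 2.76 / 0.54 = 9302 m.
Total thickness = T + h + r = 30600 m + 1820 m + 9302 m = 41700 m.

41700 m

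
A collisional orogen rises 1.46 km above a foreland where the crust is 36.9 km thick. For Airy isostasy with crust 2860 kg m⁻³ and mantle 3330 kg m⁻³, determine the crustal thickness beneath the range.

Root depth r = h ρ_c / (ρ_m − ρ_c) = 1.46 km × 2860 / 470 = 8.884 km.
Total thickness = T + h + r = 36.9 km + 1.46 km + 8.884 km = 47.2 km.

47.2 km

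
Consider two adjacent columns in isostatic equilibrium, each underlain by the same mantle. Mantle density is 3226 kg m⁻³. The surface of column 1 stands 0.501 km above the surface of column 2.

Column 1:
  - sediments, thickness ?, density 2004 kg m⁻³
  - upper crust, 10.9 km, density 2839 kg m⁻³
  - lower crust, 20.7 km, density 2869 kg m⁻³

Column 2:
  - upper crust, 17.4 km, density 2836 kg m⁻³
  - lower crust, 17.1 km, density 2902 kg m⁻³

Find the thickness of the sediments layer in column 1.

Take the compensation level at the base of the deeper column (depth z_c below the surface of column 1) and equate Σ ρ_i t_i down to z_c; mantle fills any gap and the z_c terms cancel.
Column 1: x×2004 + 10.9×2839 + 20.7×2869 + (z_c − 31.6 − x)×3226
Column 2: 0.501×0 + 17.4×2836 + 17.1×2902 + (z_c − 0.501 − 34.5)×3226
The z_c×3226 term appears on both sides and cancels. Collect the known terms of each column as K = Σ(ρt)_known − 3226 × (depth of known layers): K_1 = 90333.4 − 3226×31.6 = −11608.2; K_2 = 98970.6 − 3226×(0.501 + 34.5) = −13942.626.
Balance: K_1 − x×(3226 − 2004) = K_2, so x = (K_1 − K_2)/(3226 − 2004) = 2334.43/1222 = 1.91 km.

1.91 km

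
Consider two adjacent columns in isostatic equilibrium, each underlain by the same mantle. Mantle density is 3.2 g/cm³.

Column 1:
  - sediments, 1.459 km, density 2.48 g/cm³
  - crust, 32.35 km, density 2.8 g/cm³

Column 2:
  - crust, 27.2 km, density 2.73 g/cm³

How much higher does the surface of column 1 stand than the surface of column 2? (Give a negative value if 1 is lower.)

0.377 km

For any compensation level in the mantle, the mantle terms cancel and isostasy reduces to e = (Σt_1 − Σt_2) − (Σ(ρt)_1 − Σ(ρt)_2) / ρ_m.
Σt_1 = 33.809 km; Σt_2 = 27.2 km; Σ(ρt)_1 = 94.19832; Σ(ρt)_2 = 74.256 (in km·g/cm³).
e = (33.809 − 27.2) − (94.19832 − 74.256) / 3.2 = 0.377 km.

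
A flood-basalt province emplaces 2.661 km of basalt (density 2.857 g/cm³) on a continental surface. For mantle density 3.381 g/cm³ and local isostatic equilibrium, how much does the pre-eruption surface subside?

2.25 km

Subaerial loading: s = t ρ_load / ρ_m.
s = 2.661 km × 2.857/3.381 = 2.25 km.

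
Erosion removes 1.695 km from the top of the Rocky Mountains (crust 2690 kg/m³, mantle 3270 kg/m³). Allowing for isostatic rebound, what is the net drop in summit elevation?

Rebound u = e ρ_c/ρ_m = 1.695 km × 2690/3270 = 1.394 km.
Net surface drop = e − u = 1.695 km − 1.394 km = e (ρ_m − ρ_c)/ρ_m = 0.301 km.

0.301 km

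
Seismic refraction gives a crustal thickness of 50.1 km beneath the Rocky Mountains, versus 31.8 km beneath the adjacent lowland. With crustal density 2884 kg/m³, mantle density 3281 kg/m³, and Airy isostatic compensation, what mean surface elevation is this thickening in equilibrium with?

Excess crust Δ = 50.1 km − 31.8 km = 18.3 km, split between elevation h and root r with h + r = Δ.
Airy balance ρ_c h = (ρ_m − ρ_c) r gives r = h ρ_c/(ρ_m − ρ_c), so h (1 + ρ_c/(ρ_m − ρ_c)) = Δ, i.e. h = Δ (ρ_m − ρ_c)/ρ_m.
h = 18.3 km × 397/3281 = 2.21 km.

2.21 km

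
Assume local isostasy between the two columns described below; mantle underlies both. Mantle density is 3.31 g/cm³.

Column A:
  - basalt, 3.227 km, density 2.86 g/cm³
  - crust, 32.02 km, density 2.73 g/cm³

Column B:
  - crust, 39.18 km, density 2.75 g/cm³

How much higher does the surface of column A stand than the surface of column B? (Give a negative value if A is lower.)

−0.579 km

For any compensation level in the mantle, the mantle terms cancel and isostasy reduces to e = (Σt_A − Σt_B) − (Σ(ρt)_A − Σ(ρt)_B) / ρ_m.
Σt_A = 35.247 km; Σt_B = 39.18 km; Σ(ρt)_A = 96.64382; Σ(ρt)_B = 107.745 (in km·g/cm³).
e = (35.247 − 39.18) − (96.64382 − 107.745) / 3.31 = −0.579 km.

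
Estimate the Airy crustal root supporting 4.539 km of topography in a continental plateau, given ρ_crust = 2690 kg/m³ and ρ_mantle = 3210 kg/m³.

23.5 km

By Archimedes' principle applied to the lithosphere: the weight of the topography is balanced by the buoyancy of the root, ρ_c h = (ρ_m − ρ_c) r.
r = h · ρ_c / (ρ_m − ρ_c) = 4.539 km × 2690 / (3210 − 2690) = 23.5 km.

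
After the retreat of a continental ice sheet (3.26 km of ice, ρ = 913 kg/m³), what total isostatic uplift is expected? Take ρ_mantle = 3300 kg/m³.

0.902 km

Removing the load lets mantle flow back in; uplift u satisfies ρ_ice t = ρ_m u.
u = t ρ_ice/ρ_m = 3.26 km × 913/3300 = 0.902 km.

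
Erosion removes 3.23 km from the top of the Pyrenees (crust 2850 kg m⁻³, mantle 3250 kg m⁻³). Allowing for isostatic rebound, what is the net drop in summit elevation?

0.398 km

Rebound u = e ρ_c/ρ_m = 3.23 km × 2850/3250 = 2.832 km.
Net surface drop = e − u = 3.23 km − 2.832 km = e (ρ_m − ρ_c)/ρ_m = 0.398 km.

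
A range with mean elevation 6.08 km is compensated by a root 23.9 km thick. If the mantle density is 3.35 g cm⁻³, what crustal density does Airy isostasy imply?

2.67 g cm⁻³

ρ_c h = (ρ_m − ρ_c) r → ρ_c (h + r) = ρ_m r → ρ_c = ρ_m r / (h + r).
ρ_c = 3.35 × 23.9 km / (6.08 km + 23.9 km) = 2.67 g cm⁻³.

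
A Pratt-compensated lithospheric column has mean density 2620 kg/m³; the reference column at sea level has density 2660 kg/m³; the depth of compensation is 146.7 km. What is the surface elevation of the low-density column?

ρ_ref D = ρ (D + h) → h = D (ρ_ref − ρ)/ρ.
h = 146.7 km × (2660 − 2620)/2620 = 2.24 km.

2.24 km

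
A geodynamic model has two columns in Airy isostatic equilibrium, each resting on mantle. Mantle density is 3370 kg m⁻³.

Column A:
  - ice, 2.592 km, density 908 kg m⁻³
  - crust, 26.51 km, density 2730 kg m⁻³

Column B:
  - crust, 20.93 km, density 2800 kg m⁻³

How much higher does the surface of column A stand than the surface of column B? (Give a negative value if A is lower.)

3.39 km

For any compensation level in the mantle, the mantle terms cancel and isostasy reduces to e = (Σt_A − Σt_B) − (Σ(ρt)_A − Σ(ρt)_B) / ρ_m.
Σt_A = 29.102 km; Σt_B = 20.93 km; Σ(ρt)_A = 74725.836; Σ(ρt)_B = 58604 (in km·kg m⁻³).
e = (29.102 − 20.93) − (74725.836 − 58604) / 3370 = 3.39 km.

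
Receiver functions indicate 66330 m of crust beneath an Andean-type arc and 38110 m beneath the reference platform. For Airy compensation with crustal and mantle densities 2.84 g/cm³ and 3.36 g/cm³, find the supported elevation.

Excess crust Δ = 66330 m − 38110 m = 28220 m, split between elevation h and root r with h + r = Δ.
Airy balance ρ_c h = (ρ_m − ρ_c) r gives r = h ρ_c/(ρ_m − ρ_c), so h (1 + ρ_c/(ρ_m − ρ_c)) = Δ, i.e. h = Δ (ρ_m − ρ_c)/ρ_m.
h = 28220 m × 0.52/3.36 = 4370 m.

4370 m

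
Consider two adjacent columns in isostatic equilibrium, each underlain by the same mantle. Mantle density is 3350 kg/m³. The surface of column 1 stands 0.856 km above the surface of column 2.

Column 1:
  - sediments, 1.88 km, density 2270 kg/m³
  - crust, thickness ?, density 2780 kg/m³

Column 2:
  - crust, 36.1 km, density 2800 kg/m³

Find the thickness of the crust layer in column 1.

Take the compensation level at the base of the deeper column (depth z_c below the surface of column 1) and equate Σ ρ_i t_i down to z_c; mantle fills any gap and the z_c terms cancel.
Column 1: 1.88×2270 + x×2780 + (z_c − 1.88 − x)×3350
Column 2: 0.856×0 + 36.1×2800 + (z_c − 0.856 − 36.1)×3350
The z_c×3350 term appears on both sides and cancels. Collect the known terms of each column as K = Σ(ρt)_known − 3350 × (depth of known layers): K_1 = 4267.6 − 3350×1.88 = −2030.4; K_2 = 101080 − 3350×(0.856 + 36.1) = −22722.6.
Balance: K_1 − x×(3350 − 2780) = K_2, so x = (K_1 − K_2)/(3350 − 2780) = 20692.2/570 = 36.3 km.

36.3 km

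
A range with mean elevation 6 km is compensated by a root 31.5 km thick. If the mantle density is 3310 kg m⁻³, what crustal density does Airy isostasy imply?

2780 kg m⁻³

ρ_c h = (ρ_m − ρ_c) r → ρ_c (h + r) = ρ_m r → ρ_c = ρ_m r / (h + r).
ρ_c = 3310 × 31.5 km / (6 km + 31.5 km) = 2780 kg m⁻³.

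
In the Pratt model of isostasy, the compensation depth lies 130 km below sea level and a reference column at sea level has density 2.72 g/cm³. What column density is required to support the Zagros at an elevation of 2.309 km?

2.67 g/cm³

Pratt balance: ρ_ref D = ρ (D + h).
ρ = ρ_ref D/(D + h) = 2.72 × 130 km/(130 km + 2.309 km) = 2.67 g/cm³.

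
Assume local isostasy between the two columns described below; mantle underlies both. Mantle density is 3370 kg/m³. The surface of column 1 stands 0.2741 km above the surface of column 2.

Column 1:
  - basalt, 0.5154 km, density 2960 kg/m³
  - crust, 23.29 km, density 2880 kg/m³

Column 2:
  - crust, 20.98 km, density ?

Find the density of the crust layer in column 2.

2860 kg/m³

Take the compensation level at the base of the deeper column (depth z_c below the surface of column 1) and equate Σ ρ_i t_i down to z_c; mantle fills any gap and the z_c terms cancel.
Column 1: 0.5154×2960 + 23.29×2880 + (z_c − 23.8054)×3370
Column 2: 0.2741×0 + 20.98×ρ + (z_c − 0.2741 − 20.98)×3370
The z_c×3370 term appears on both sides and cancels. Collect the known terms of each column as K = Σ(ρt)_known − 3370 × (depth of known layers): K_1 = 68600.784 − 3370×23.8054 = −11623.414; K_2 = 0 − 3370×(0.2741 + 20.98) = −71626.317.
Balance: K_1 = K_2 + 20.98×ρ, so ρ = (K_1 − K_2)/20.98 = 60002.9/20.98 = 2860 kg/m³.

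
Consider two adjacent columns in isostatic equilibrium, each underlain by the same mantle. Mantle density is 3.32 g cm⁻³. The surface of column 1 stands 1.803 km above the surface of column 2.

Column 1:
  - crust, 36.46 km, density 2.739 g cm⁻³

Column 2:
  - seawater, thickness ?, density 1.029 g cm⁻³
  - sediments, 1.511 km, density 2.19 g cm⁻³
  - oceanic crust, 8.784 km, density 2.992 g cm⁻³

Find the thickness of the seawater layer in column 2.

4.63 km

Take the compensation level at the base of the deeper column (depth z_c below the surface of column 1) and equate Σ ρ_i t_i down to z_c; mantle fills any gap and the z_c terms cancel.
Column 1: 36.46×2.739 + (z_c − 36.46)×3.32
Column 2: 1.803×0 + x×1.029 + 1.511×2.19 + 8.784×2.992 + (z_c − 1.803 − 10.295 − x)×3.32
The z_c×3.32 term appears on both sides and cancels. Collect the known terms of each column as K = Σ(ρt)_known − 3.32 × (depth of known layers): K_1 = 99.86394 − 3.32×36.46 = −21.18326; K_2 = 29.590818 − 3.32×(1.803 + 10.295) = −10.574542.
Balance: K_1 = K_2 − x×(3.32 − 1.029), so x = (K_2 − K_1)/(3.32 − 1.029) = 10.6087/2.291 = 4.63 km.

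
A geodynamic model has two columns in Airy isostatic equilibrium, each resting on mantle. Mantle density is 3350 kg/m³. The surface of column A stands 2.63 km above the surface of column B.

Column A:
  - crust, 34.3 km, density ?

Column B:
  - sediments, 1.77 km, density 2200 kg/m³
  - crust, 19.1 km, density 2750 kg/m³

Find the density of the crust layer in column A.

Take the compensation level at the base of the deeper column (depth z_c below the surface of column A) and equate Σ ρ_i t_i down to z_c; mantle fills any gap and the z_c terms cancel.
Column A: 34.3×ρ + (z_c − 34.3)×3350
Column B: 2.63×0 + 1.77×2200 + 19.1×2750 + (z_c − 2.63 − 20.87)×3350
The z_c×3350 term appears on both sides and cancels. Collect the known terms of each column as K = Σ(ρt)_known − 3350 × (depth of known layers): K_A = 0 − 3350×34.3 = −114905; K_B = 56419 − 3350×(2.63 + 20.87) = −22306.
Balance: K_A + 34.3×ρ = K_B, so ρ = (K_B − K_A)/34.3 = 92599/34.3 = 2700 kg/m³.

2700 kg/m³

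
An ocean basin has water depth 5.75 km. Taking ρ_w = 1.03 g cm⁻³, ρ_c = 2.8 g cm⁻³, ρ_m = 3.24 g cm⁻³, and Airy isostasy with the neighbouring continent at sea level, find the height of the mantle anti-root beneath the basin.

By Archimedes' principle applied to the lithosphere: replacing crust with seawater at the top is compensated by replacing crust with mantle at the base: d (ρ_c − ρ_w) = a (ρ_m − ρ_c).
a = d (ρ_c − ρ_w)/(ρ_m − ρ_c) = 5.75 km × 1.77/0.44 = 23.1 km.

23.1 km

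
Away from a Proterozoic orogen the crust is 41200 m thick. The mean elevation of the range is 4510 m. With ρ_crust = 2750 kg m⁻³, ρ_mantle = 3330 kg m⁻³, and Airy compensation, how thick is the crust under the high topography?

Root depth r = h ρ_c / (ρ_m − ρ_c) = 4510 m × 2750 / 580 = 21380 m.
Total thickness = T + h + r = 41200 m + 4510 m + 21380 m = 67100 m.

67100 m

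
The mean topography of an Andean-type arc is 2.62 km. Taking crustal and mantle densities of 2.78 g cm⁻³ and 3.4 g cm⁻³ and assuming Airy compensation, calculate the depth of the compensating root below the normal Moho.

11.7 km

For local isostatic compensation: the weight of the topography is balanced by the buoyancy of the root, ρ_c h = (ρ_m − ρ_c) r.
r = h · ρ_c / (ρ_m − ρ_c) = 2.62 km × 2.78 / (3.4 − 2.78) = 11.7 km.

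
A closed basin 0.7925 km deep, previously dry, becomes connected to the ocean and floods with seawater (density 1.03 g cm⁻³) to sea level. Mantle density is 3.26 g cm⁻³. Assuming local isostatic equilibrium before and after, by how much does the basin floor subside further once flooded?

After flooding the water column is d + s deep. Its weight must equal the weight of mantle displaced by the extra subsidence s: (d + s) ρ_w = s ρ_m.
s = d ρ_w / (ρ_m − ρ_w) = 0.7925 km × 1.03/(3.26 − 1.03) = 0.366 km.

0.366 km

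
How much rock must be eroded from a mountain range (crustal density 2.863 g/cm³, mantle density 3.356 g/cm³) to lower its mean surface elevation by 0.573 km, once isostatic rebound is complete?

3.9 km

Net drop Δ = e − u = e − e ρ_c/ρ_m = e (ρ_m − ρ_c)/ρ_m.
e = Δ ρ_m/(ρ_m − ρ_c) = 0.573 km × 3.356/0.493 = 3.9 km.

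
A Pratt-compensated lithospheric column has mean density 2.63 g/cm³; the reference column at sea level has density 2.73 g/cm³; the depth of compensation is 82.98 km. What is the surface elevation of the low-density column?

3.16 km

ρ_ref D = ρ (D + h) → h = D (ρ_ref − ρ)/ρ.
h = 82.98 km × (2.73 − 2.63)/2.63 = 3.16 km.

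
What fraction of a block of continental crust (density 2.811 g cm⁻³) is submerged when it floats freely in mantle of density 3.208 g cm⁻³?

Submerged fraction = ρ_obj/ρ_fluid = 2.811/3.208 = 0.876.

0.876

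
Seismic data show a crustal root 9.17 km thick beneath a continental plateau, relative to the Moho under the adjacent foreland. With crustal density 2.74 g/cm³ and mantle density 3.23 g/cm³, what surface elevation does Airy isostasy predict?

1.64 km

Equating mass per unit area of the two columns: ρ_c h = (ρ_m − ρ_c) r.
h = r (ρ_m − ρ_c) / ρ_c = 9.17 km × (3.23 − 2.74) / 2.74 = 1.64 km.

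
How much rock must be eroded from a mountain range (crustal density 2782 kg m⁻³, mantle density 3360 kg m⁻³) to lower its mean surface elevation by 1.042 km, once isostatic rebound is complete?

Net drop Δ = e − u = e − e ρ_c/ρ_m = e (ρ_m − ρ_c)/ρ_m.
e = Δ ρ_m/(ρ_m − ρ_c) = 1.042 km × 3360/578 = 6.06 km.

6.06 km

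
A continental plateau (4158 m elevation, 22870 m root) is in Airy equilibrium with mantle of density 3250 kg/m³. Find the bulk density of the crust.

ρ_c h = (ρ_m − ρ_c) r → ρ_c (h + r) = ρ_m r → ρ_c = ρ_m r / (h + r).
ρ_c = 3250 × 22870 m / (4158 m + 22870 m) = 2750 kg/m³.

2750 kg/m³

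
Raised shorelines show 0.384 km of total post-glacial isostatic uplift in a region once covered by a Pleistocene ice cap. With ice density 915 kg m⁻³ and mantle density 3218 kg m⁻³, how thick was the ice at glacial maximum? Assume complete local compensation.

u = t ρ_ice/ρ_m → t = u ρ_m/ρ_ice = 0.384 km × 3218/915 = 1.35 km.

1.35 km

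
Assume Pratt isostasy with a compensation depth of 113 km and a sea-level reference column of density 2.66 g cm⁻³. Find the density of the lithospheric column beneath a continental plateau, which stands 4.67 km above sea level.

2.55 g cm⁻³

Pratt balance: ρ_ref D = ρ (D + h).
ρ = ρ_ref D/(D + h) = 2.66 × 113 km/(113 km + 4.67 km) = 2.55 g cm⁻³.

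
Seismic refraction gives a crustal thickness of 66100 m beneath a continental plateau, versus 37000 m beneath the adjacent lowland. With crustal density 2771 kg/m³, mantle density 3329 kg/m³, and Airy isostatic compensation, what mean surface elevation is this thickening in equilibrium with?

4880 m

Excess crust Δ = 66100 m − 37000 m = 29100 m, split between elevation h and root r with h + r = Δ.
Airy balance ρ_c h = (ρ_m − ρ_c) r gives r = h ρ_c/(ρ_m − ρ_c), so h (1 + ρ_c/(ρ_m − ρ_c)) = Δ, i.e. h = Δ (ρ_m − ρ_c)/ρ_m.
h = 29100 m × 558/3329 = 4880 m.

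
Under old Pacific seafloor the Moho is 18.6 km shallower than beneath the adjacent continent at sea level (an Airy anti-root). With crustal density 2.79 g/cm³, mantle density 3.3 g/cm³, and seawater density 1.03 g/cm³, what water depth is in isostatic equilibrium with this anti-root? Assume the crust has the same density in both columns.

5.39 km

Replacing a thickness d of crust by seawater at the top must be balanced by replacing crust with mantle at the base: d (ρ_c − ρ_w) = a (ρ_m − ρ_c).
d = a (ρ_m − ρ_c)/(ρ_c − ρ_w) = 18.6 km × 0.51/1.76 = 5.39 km.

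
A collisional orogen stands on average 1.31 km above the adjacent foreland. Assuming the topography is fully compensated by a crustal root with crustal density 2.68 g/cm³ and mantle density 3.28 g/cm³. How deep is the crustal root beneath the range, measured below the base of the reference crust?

5.85 km

In Airy isostatic equilibrium: the weight of the topography is balanced by the buoyancy of the root, ρ_c h = (ρ_m − ρ_c) r.
r = h · ρ_c / (ρ_m − ρ_c) = 1.31 km × 2.68 / (3.28 − 2.68) = 5.85 km.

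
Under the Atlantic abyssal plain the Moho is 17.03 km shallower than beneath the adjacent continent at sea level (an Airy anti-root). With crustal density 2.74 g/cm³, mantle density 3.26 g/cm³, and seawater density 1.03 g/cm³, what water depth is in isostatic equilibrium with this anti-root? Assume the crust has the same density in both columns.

Replacing a thickness d of crust by seawater at the top must be balanced by replacing crust with mantle at the base: d (ρ_c − ρ_w) = a (ρ_m − ρ_c).
d = a (ρ_m − ρ_c)/(ρ_c − ρ_w) = 17.03 km × 0.52/1.71 = 5.18 km.

5.18 km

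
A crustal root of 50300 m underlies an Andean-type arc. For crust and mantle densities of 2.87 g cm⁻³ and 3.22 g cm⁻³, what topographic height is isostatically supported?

6130 m

Isostatic balance requires: ρ_c h = (ρ_m − ρ_c) r.
h = r (ρ_m − ρ_c) / ρ_c = 50300 m × (3.22 − 2.87) / 2.87 = 6130 m.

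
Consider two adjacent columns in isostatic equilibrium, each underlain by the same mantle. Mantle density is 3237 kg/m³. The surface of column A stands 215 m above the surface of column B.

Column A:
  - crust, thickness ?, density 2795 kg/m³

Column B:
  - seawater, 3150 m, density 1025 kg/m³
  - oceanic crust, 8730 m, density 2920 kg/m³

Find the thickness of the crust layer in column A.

23600 m

Take the compensation level at the base of the deeper column (depth z_c below the surface of column A) and equate Σ ρ_i t_i down to z_c; mantle fills any gap and the z_c terms cancel.
Column A: x×2795 + (z_c − 0 − x)×3237
Column B: 215×0 + 3150×1025 + 8730×2920 + (z_c − 215 − 11880)×3237
The z_c×3237 term appears on both sides and cancels. Collect the known terms of each column as K = Σ(ρt)_known − 3237 × (depth of known layers): K_A = 0 − 3237×0 = 0; K_B = 28720350 − 3237×(215 + 11880) = −10431165.
Balance: K_A − x×(3237 − 2795) = K_B, so x = (K_A − K_B)/(3237 − 2795) = 10431200/442 = 23600 m.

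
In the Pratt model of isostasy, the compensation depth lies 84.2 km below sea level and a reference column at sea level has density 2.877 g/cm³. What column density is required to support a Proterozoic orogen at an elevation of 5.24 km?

2.71 g/cm³

Pratt balance: ρ_ref D = ρ (D + h).
ρ = ρ_ref D/(D + h) = 2.877 × 84.2 km/(84.2 km + 5.24 km) = 2.71 g/cm³.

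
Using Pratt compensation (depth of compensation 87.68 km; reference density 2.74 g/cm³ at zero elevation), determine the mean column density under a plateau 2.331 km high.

2.67 g/cm³

Pratt balance: ρ_ref D = ρ (D + h).
ρ = ρ_ref D/(D + h) = 2.74 × 87.68 km/(87.68 km + 2.331 km) = 2.67 g/cm³.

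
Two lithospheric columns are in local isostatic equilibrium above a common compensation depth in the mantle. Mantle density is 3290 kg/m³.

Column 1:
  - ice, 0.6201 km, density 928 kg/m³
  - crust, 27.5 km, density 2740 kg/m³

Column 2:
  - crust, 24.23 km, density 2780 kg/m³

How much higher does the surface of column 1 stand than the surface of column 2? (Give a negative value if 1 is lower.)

For any compensation level in the mantle, the mantle terms cancel and isostasy reduces to e = (Σt_1 − Σt_2) − (Σ(ρt)_1 − Σ(ρt)_2) / ρ_m.
Σt_1 = 28.1201 km; Σt_2 = 24.23 km; Σ(ρt)_1 = 75925.4528; Σ(ρt)_2 = 67359.4 (in km·kg/m³).
e = (28.1201 − 24.23) − (75925.4528 − 67359.4) / 3290 = 1.29 km.

1.29 km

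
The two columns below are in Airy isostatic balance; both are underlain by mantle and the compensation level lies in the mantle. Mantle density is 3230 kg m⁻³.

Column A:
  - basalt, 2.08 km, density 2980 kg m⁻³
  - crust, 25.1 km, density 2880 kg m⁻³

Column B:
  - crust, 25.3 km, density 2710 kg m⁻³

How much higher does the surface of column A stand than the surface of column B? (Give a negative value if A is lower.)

For any compensation level in the mantle, the mantle terms cancel and isostasy reduces to e = (Σt_A − Σt_B) − (Σ(ρt)_A − Σ(ρt)_B) / ρ_m.
Σt_A = 27.18 km; Σt_B = 25.3 km; Σ(ρt)_A = 78486.4; Σ(ρt)_B = 68563 (in km·kg m⁻³).
e = (27.18 − 25.3) − (78486.4 − 68563) / 3230 = −1.19 km.

−1.19 km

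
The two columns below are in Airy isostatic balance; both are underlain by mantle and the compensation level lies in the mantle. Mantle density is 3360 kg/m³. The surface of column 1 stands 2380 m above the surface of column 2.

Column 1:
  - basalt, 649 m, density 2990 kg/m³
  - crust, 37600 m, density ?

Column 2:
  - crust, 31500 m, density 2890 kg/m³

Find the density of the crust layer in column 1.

Take the compensation level at the base of the deeper column (depth z_c below the surface of column 1) and equate Σ ρ_i t_i down to z_c; mantle fills any gap and the z_c terms cancel.
Column 1: 649×2990 + 37600×ρ + (z_c − 38249)×3360
Column 2: 2380×0 + 31500×2890 + (z_c − 2380 − 31500)×3360
The z_c×3360 term appears on both sides and cancels. Collect the known terms of each column as K = Σ(ρt)_known − 3360 × (depth of known layers): K_1 = 1940510 − 3360×38249 = −126576130; K_2 = 91035000 − 3360×(2380 + 31500) = −22801800.
Balance: K_1 + 37600×ρ = K_2, so ρ = (K_2 − K_1)/37600 = 103774000/37600 = 2760 kg/m³.

2760 kg/m³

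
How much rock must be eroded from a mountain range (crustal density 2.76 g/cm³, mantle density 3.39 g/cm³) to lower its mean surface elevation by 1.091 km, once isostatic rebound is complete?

Net drop Δ = e − u = e − e ρ_c/ρ_m = e (ρ_m − ρ_c)/ρ_m.
e = Δ ρ_m/(ρ_m − ρ_c) = 1.091 km × 3.39/0.63 = 5.87 km.

5.87 km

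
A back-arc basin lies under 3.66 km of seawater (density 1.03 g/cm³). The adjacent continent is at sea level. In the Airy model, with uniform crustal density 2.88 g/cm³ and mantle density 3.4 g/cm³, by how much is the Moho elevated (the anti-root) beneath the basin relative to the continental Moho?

13 km

In Airy isostatic equilibrium: replacing crust with seawater at the top is compensated by replacing crust with mantle at the base: d (ρ_c − ρ_w) = a (ρ_m − ρ_c).
a = d (ρ_c − ρ_w)/(ρ_m − ρ_c) = 3.66 km × 1.85/0.52 = 13 km.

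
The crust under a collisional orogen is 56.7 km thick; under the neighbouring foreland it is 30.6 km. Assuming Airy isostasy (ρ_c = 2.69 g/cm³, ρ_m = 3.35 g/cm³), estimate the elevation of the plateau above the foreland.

5.14 km

Excess crust Δ = 56.7 km − 30.6 km = 26.1 km, split between elevation h and root r with h + r = Δ.
Airy balance ρ_c h = (ρ_m − ρ_c) r gives r = h ρ_c/(ρ_m − ρ_c), so h (1 + ρ_c/(ρ_m − ρ_c)) = Δ, i.e. h = Δ (ρ_m − ρ_c)/ρ_m.
h = 26.1 km × 0.66/3.35 = 5.14 km.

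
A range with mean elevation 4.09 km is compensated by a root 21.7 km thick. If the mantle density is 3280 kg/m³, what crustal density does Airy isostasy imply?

2760 kg/m³

ρ_c h = (ρ_m − ρ_c) r → ρ_c (h + r) = ρ_m r → ρ_c = ρ_m r / (h + r).
ρ_c = 3280 × 21.7 km / (4.09 km + 21.7 km) = 2760 kg/m³.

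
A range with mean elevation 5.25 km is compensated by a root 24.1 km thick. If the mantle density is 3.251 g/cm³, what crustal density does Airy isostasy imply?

2.67 g/cm³

ρ_c h = (ρ_m − ρ_c) r → ρ_c (h + r) = ρ_m r → ρ_c = ρ_m r / (h + r).
ρ_c = 3.251 × 24.1 km / (5.25 km + 24.1 km) = 2.67 g/cm³.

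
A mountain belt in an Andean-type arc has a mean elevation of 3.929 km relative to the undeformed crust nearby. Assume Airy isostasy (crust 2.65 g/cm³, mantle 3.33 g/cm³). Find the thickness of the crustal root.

15.3 km

For local isostatic compensation: the weight of the topography is balanced by the buoyancy of the root, ρ_c h = (ρ_m − ρ_c) r.
r = h · ρ_c / (ρ_m − ρ_c) = 3.929 km × 2.65 / (3.33 − 2.65) = 15.3 km.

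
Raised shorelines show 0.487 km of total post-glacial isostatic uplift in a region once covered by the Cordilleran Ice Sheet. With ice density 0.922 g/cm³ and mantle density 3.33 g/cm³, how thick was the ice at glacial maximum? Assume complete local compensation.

u = t ρ_ice/ρ_m → t = u ρ_m/ρ_ice = 0.487 km × 3.33/0.922 = 1.76 km.

1.76 km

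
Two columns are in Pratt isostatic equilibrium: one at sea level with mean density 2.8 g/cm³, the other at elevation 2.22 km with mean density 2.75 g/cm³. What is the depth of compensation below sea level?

122 km

ρ_ref D = ρ (D + h) → D (ρ_ref − ρ) = ρ h.
D = ρ h/(ρ_ref − ρ) = 2.75 × 2.22 km/(2.8 − 2.75) = 122 km.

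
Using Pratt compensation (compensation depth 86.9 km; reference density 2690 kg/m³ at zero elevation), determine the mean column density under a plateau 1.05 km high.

2660 kg/m³

Pratt balance: ρ_ref D = ρ (D + h).
ρ = ρ_ref D/(D + h) = 2690 × 86.9 km/(86.9 km + 1.05 km) = 2660 kg/m³.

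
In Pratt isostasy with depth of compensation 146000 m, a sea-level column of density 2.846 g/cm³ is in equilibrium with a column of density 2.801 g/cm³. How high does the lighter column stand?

2350 m

ρ_ref D = ρ (D + h) → h = D (ρ_ref − ρ)/ρ.
h = 146000 m × (2.846 − 2.801)/2.801 = 2350 m.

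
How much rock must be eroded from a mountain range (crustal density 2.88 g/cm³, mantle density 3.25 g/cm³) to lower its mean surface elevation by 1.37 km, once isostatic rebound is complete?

Net drop Δ = e − u = e − e ρ_c/ρ_m = e (ρ_m − ρ_c)/ρ_m.
e = Δ ρ_m/(ρ_m − ρ_c) = 1.37 km × 3.25/0.37 = 12 km.

12 km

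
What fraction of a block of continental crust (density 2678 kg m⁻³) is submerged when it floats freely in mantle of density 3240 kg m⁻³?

0.827

Submerged fraction = ρ_obj/ρ_fluid = 2678/3240 = 0.827.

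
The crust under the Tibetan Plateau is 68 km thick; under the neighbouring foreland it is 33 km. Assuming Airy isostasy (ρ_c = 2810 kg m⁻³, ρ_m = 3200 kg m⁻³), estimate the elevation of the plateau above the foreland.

4.27 km

Excess crust Δ = 68 km − 33 km = 35 km, split between elevation h and root r with h + r = Δ.
Airy balance ρ_c h = (ρ_m − ρ_c) r gives r = h ρ_c/(ρ_m − ρ_c), so h (1 + ρ_c/(ρ_m − ρ_c)) = Δ, i.e. h = Δ (ρ_m − ρ_c)/ρ_m.
h = 35 km × 390/3200 = 4.27 km.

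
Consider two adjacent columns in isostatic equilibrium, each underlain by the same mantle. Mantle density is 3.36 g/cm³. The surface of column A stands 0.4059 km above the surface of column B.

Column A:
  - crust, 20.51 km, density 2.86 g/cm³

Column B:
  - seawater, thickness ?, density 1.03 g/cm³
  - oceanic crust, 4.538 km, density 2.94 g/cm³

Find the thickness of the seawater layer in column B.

Take the compensation level at the base of the deeper column (depth z_c below the surface of column A) and equate Σ ρ_i t_i down to z_c; mantle fills any gap and the z_c terms cancel.
Column A: 20.51×2.86 + (z_c − 20.51)×3.36
Column B: 0.4059×0 + x×1.03 + 4.538×2.94 + (z_c − 0.4059 − 4.538 − x)×3.36
The z_c×3.36 term appears on both sides and cancels. Collect the known terms of each column as K = Σ(ρt)_known − 3.36 × (depth of known layers): K_A = 58.6586 − 3.36×20.51 = −10.255; K_B = 13.34172 − 3.36×(0.4059 + 4.538) = −3.269784.
Balance: K_A = K_B − x×(3.36 − 1.03), so x = (K_B − K_A)/(3.36 − 1.03) = 6.98522/2.33 = 3 km.

3 km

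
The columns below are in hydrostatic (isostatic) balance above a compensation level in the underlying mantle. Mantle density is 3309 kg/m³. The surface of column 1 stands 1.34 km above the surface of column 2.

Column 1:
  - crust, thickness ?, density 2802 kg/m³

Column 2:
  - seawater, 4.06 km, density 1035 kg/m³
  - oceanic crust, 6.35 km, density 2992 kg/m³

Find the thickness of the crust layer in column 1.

Take the compensation level at the base of the deeper column (depth z_c below the surface of column 1) and equate Σ ρ_i t_i down to z_c; mantle fills any gap and the z_c terms cancel.
Column 1: x×2802 + (z_c − 0 − x)×3309
Column 2: 1.34×0 + 4.06×1035 + 6.35×2992 + (z_c − 1.34 − 10.41)×3309
The z_c×3309 term appears on both sides and cancels. Collect the known terms of each column as K = Σ(ρt)_known − 3309 × (depth of known layers): K_1 = 0 − 3309×0 = 0; K_2 = 23201.3 − 3309×(1.34 + 10.41) = −15679.45.
Balance: K_1 − x×(3309 − 2802) = K_2, so x = (K_1 − K_2)/(3309 − 2802) = 15679.5/507 = 30.9 km.

30.9 km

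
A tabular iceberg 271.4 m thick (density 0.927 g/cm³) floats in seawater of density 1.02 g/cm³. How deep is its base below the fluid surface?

Draft d = t ρ_obj/ρ_fluid = 271.4 m × 0.927/1.02 = 247 m.

247 m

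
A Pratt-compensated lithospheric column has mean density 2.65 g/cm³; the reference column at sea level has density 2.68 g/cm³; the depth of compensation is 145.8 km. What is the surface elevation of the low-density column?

ρ_ref D = ρ (D + h) → h = D (ρ_ref − ρ)/ρ.
h = 145.8 km × (2.68 − 2.65)/2.65 = 1.65 km.

1.65 km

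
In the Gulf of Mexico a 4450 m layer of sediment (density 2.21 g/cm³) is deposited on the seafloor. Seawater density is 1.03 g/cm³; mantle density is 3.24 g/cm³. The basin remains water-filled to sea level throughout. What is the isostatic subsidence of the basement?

2380 m

Submarine loading: the sediment displaces seawater, and the subsidence is in turn flooded, so s (ρ_m − ρ_w) = t (ρ_sed − ρ_w).
s = 4450 m × (2.21 − 1.03) / (3.24 − 1.03) = 2380 m.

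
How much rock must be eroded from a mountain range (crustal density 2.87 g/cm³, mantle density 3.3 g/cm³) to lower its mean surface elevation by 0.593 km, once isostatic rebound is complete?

4.55 km

Net drop Δ = e − u = e − e ρ_c/ρ_m = e (ρ_m − ρ_c)/ρ_m.
e = Δ ρ_m/(ρ_m − ρ_c) = 0.593 km × 3.3/0.43 = 4.55 km.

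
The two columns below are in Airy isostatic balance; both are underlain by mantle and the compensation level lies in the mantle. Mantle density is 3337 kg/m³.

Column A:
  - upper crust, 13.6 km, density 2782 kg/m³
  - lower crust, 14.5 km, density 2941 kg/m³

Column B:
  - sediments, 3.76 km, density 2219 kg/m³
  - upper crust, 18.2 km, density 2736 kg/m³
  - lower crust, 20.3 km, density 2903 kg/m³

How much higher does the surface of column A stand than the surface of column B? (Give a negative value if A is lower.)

For any compensation level in the mantle, the mantle terms cancel and isostasy reduces to e = (Σt_A − Σt_B) − (Σ(ρt)_A − Σ(ρt)_B) / ρ_m.
Σt_A = 28.1 km; Σt_B = 42.26 km; Σ(ρt)_A = 80479.7; Σ(ρt)_B = 117069.54 (in km·kg/m³).
e = (28.1 − 42.26) − (80479.7 − 117069.54) / 3337 = −3.2 km.

−3.2 km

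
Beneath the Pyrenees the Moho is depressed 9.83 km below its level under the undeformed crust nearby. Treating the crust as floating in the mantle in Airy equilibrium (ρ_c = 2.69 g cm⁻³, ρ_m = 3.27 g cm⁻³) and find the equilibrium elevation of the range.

2.12 km

Isostatic balance requires: ρ_c h = (ρ_m − ρ_c) r.
h = r (ρ_m − ρ_c) / ρ_c = 9.83 km × (3.27 − 2.69) / 2.69 = 2.12 km.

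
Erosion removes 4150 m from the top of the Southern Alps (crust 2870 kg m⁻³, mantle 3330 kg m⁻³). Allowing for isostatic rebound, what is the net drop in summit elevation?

Rebound u = e ρ_c/ρ_m = 4150 m × 2870/3330 = 3577 m.
Net surface drop = e − u = 4150 m − 3577 m = e (ρ_m − ρ_c)/ρ_m = 573 m.

573 m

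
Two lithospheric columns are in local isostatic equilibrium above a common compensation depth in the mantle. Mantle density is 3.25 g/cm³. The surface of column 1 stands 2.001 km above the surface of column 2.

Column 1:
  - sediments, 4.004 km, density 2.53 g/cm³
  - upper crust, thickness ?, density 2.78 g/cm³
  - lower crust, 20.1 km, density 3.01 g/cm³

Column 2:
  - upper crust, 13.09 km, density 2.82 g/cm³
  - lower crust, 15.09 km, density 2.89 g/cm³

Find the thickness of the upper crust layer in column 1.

Take the compensation level at the base of the deeper column (depth z_c below the surface of column 1) and equate Σ ρ_i t_i down to z_c; mantle fills any gap and the z_c terms cancel.
Column 1: 4.004×2.53 + x×2.78 + 20.1×3.01 + (z_c − 24.104 − x)×3.25
Column 2: 2.001×0 + 13.09×2.82 + 15.09×2.89 + (z_c − 2.001 − 28.18)×3.25
The z_c×3.25 term appears on both sides and cancels. Collect the known terms of each column as K = Σ(ρt)_known − 3.25 × (depth of known layers): K_1 = 70.63112 − 3.25×24.104 = −7.70688; K_2 = 80.5239 − 3.25×(2.001 + 28.18) = −17.56435.
Balance: K_1 − x×(3.25 − 2.78) = K_2, so x = (K_1 − K_2)/(3.25 − 2.78) = 9.85747/0.47 = 21 km.

21 km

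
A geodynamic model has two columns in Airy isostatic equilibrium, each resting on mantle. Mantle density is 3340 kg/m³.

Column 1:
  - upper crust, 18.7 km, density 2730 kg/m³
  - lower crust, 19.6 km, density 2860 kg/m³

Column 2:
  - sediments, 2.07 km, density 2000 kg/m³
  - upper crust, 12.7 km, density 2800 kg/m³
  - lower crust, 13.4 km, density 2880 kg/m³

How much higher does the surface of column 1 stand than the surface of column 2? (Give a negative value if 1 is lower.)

For any compensation level in the mantle, the mantle terms cancel and isostasy reduces to e = (Σt_1 − Σt_2) − (Σ(ρt)_1 − Σ(ρt)_2) / ρ_m.
Σt_1 = 38.3 km; Σt_2 = 28.17 km; Σ(ρt)_1 = 107107; Σ(ρt)_2 = 78292 (in km·kg/m³).
e = (38.3 − 28.17) − (107107 − 78292) / 3340 = 1.5 km.

1.5 km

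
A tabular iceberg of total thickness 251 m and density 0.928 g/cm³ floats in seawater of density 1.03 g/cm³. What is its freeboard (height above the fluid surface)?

Floating equilibrium: submerged depth d = t ρ_obj/ρ_fluid = 251 m × 0.928/1.03 = 226.1 m.
Freeboard = t − d = 251 m − 226.1 m = 24.9 m.

24.9 m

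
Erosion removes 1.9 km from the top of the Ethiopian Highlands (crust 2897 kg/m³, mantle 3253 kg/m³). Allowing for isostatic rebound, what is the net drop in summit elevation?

Rebound u = e ρ_c/ρ_m = 1.9 km × 2897/3253 = 1.692 km.
Net surface drop = e − u = 1.9 km − 1.692 km = e (ρ_m − ρ_c)/ρ_m = 0.208 km.

0.208 km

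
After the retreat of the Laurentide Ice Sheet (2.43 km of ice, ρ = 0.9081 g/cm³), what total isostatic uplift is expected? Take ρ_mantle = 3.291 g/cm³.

0.671 km

Removing the load lets mantle flow back in; uplift u satisfies ρ_ice t = ρ_m u.
u = t ρ_ice/ρ_m = 2.43 km × 0.9081/3.291 = 0.671 km.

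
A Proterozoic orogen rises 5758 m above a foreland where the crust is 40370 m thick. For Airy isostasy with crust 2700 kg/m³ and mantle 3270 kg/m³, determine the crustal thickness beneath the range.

73400 m

Root depth r = h ρ_c / (ρ_m − ρ_c) = 5758 m × 2700 / 570 = 27270 m.
Total thickness = T + h + r = 40370 m + 5758 m + 27270 m = 73400 m.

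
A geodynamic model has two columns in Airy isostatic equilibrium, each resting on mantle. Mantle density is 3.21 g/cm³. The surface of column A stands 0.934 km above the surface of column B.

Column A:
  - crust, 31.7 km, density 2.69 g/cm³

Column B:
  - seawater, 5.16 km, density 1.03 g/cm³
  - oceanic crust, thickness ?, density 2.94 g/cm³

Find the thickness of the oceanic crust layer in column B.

Take the compensation level at the base of the deeper column (depth z_c below the surface of column A) and equate Σ ρ_i t_i down to z_c; mantle fills any gap and the z_c terms cancel.
Column A: 31.7×2.69 + (z_c − 31.7)×3.21
Column B: 0.934×0 + 5.16×1.03 + x×2.94 + (z_c − 0.934 − 5.16 − x)×3.21
The z_c×3.21 term appears on both sides and cancels. Collect the known terms of each column as K = Σ(ρt)_known − 3.21 × (depth of known layers): K_A = 85.273 − 3.21×31.7 = −16.484; K_B = 5.3148 − 3.21×(0.934 + 5.16) = −14.24694.
Balance: K_A = K_B − x×(3.21 − 2.94), so x = (K_B − K_A)/(3.21 − 2.94) = 2.23706/0.27 = 8.29 km.

8.29 km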